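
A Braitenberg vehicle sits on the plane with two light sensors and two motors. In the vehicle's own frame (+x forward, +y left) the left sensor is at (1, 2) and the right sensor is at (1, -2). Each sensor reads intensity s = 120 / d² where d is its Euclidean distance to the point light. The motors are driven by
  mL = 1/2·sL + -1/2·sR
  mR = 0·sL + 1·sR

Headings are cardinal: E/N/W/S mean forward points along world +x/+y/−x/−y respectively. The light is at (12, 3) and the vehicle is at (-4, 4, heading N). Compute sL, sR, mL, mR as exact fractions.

left sensor world pos  = (-6, 5); dL² = 328
right sensor world pos = (-2, 5); dR² = 200
sL = 120/328 = 15/41
sR = 120/200 = 3/5
mL = 1/2·sL + -1/2·sR = -24/205
mR = 0·sL + 1·sR = 3/5

15/41 3/5 -24/205 3/5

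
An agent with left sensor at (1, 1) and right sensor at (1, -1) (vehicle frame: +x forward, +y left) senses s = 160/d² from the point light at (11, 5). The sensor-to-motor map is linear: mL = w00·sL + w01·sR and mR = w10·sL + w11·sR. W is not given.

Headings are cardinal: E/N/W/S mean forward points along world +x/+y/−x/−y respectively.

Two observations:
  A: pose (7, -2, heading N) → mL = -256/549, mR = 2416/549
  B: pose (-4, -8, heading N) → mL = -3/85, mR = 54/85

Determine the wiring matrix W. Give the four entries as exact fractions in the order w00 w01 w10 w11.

1/2 -1/2 1 1/2

obs A: pose=(7,-2,N) → sL=160/61, sR=32/9, mL=-256/549, mR=2416/549
obs B: pose=(-4,-8,N) → sL=2/5, sR=8/17, mL=-3/85, mR=54/85
sensor matrix S = [[160/61, 32/9], [2/5, 8/17]]; det S = -8768/46665
solve [mL_A; mL_B] = S·[w00; w01] and [mR_A; mR_B] = S·[w10; w11]:
  w00 = 1/2, w01 = -1/2, w10 = 1, w11 = 1/2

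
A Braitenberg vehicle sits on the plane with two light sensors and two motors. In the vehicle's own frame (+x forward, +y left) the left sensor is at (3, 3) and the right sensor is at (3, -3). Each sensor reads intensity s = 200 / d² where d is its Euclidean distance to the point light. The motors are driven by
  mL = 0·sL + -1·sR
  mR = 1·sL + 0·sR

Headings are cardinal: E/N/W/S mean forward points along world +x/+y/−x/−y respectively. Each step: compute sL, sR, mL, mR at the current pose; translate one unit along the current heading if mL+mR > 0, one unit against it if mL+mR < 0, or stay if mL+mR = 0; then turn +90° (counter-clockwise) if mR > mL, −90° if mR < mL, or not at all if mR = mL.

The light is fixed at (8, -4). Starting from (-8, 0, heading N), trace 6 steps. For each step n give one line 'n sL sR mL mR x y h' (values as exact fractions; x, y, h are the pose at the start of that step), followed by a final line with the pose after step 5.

n=0: pose=(-8,0,N); sL=20/41, sR=100/109; mL=-100/109, mR=20/41; mL+mR=-1920/4469 → advance -1; mR−mL=6280/4469 → turn +1·90°
n=1: pose=(-8,-1,W); sL=200/361, sR=200/397; mL=-200/397, mR=200/361; mL+mR=7200/143317 → advance +1; mR−mL=151600/143317 → turn +1·90°
n=2: pose=(-9,-1,S); sL=50/49, sR=1/2; mL=-1/2, mR=50/49; mL+mR=51/98 → advance +1; mR−mL=149/98 → turn +1·90°
n=3: pose=(-9,-2,E); sL=200/221, sR=200/197; mL=-200/197, mR=200/221; mL+mR=-4800/43537 → advance -1; mR−mL=83600/43537 → turn +1·90°
n=4: pose=(-10,-2,N); sL=100/233, sR=4/5; mL=-4/5, mR=100/233; mL+mR=-432/1165 → advance -1; mR−mL=1432/1165 → turn +1·90°
n=5: pose=(-10,-3,W); sL=40/89, sR=200/457; mL=-200/457, mR=40/89; mL+mR=480/40673 → advance +1; mR−mL=36080/40673 → turn +1·90°

0 20/41 100/109 -100/109 20/41 -8 0 N
1 200/361 200/397 -200/397 200/361 -8 -1 W
2 50/49 1/2 -1/2 50/49 -9 -1 S
3 200/221 200/197 -200/197 200/221 -9 -2 E
4 100/233 4/5 -4/5 100/233 -10 -2 N
5 40/89 200/457 -200/457 40/89 -10 -3 W
final -11 -3 S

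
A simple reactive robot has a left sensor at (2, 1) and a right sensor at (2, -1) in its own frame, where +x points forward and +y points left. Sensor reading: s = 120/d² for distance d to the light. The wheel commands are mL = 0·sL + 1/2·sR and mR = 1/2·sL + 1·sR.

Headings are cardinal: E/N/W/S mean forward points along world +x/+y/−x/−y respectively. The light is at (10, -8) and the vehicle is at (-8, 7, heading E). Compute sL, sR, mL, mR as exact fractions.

left sensor world pos  = (-6, 8); dL² = 512
right sensor world pos = (-6, 6); dR² = 452
sL = 120/512 = 15/64
sR = 120/452 = 30/113
mL = 0·sL + 1/2·sR = 15/113
mR = 1/2·sL + 1·sR = 5535/14464

15/64 30/113 15/113 5535/14464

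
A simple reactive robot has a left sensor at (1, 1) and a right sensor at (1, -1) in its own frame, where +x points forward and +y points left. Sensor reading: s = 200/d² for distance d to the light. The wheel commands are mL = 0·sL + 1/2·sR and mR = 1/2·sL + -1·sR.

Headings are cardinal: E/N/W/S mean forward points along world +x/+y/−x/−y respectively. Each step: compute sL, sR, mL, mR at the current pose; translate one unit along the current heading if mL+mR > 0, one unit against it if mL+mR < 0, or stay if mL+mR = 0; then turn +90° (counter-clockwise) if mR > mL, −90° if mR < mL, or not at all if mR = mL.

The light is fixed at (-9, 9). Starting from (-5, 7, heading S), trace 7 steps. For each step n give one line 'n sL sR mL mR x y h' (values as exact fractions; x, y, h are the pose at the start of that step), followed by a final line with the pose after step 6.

n=0: pose=(-5,7,S); sL=100/17, sR=100/9; mL=50/9, mR=-1250/153; mL+mR=-400/153 → advance -1; mR−mL=-700/51 → turn -1·90°
n=1: pose=(-5,8,W); sL=200/13, sR=200/9; mL=100/9, mR=-1700/117; mL+mR=-400/117 → advance -1; mR−mL=-1000/39 → turn -1·90°
n=2: pose=(-4,8,N); sL=25/2, sR=50/9; mL=25/9, mR=25/36; mL+mR=125/36 → advance +1; mR−mL=-25/12 → turn -1·90°
n=3: pose=(-4,9,E); sL=200/37, sR=200/37; mL=100/37, mR=-100/37; mL+mR=0 → advance +0; mR−mL=-200/37 → turn -1·90°
n=4: pose=(-4,9,S); sL=200/37, sR=200/17; mL=100/17, mR=-5700/629; mL+mR=-2000/629 → advance -1; mR−mL=-9400/629 → turn -1·90°
n=5: pose=(-4,10,W); sL=25/2, sR=10; mL=5, mR=-15/4; mL+mR=5/4 → advance +1; mR−mL=-35/4 → turn -1·90°
n=6: pose=(-5,10,N); sL=200/13, sR=200/29; mL=100/29, mR=300/377; mL+mR=1600/377 → advance +1; mR−mL=-1000/377 → turn -1·90°

0 100/17 100/9 50/9 -1250/153 -5 7 S
1 200/13 200/9 100/9 -1700/117 -5 8 W
2 25/2 50/9 25/9 25/36 -4 8 N
3 200/37 200/37 100/37 -100/37 -4 9 E
4 200/37 200/17 100/17 -5700/629 -4 9 S
5 25/2 10 5 -15/4 -4 10 W
6 200/13 200/29 100/29 300/377 -5 10 N
final -5 11 E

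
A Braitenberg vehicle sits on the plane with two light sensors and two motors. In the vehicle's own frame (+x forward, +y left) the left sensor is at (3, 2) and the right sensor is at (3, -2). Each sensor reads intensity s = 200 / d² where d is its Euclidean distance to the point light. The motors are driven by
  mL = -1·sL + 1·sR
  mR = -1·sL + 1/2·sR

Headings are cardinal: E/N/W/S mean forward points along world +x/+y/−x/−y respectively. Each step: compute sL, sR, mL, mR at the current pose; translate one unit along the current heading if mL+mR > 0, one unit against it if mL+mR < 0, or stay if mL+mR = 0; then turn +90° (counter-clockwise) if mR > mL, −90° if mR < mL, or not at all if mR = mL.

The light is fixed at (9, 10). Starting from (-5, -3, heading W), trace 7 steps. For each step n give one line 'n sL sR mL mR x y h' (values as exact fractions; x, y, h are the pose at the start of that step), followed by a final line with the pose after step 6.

n=0: pose=(-5,-3,W); sL=100/257, sR=20/41; mL=1040/10537, mR=-1530/10537; mL+mR=-490/10537 → advance -1; mR−mL=-10/41 → turn -1·90°
n=1: pose=(-4,-3,N); sL=8/13, sR=200/221; mL=64/221, mR=-36/221; mL+mR=28/221 → advance +1; mR−mL=-100/221 → turn -1·90°
n=2: pose=(-4,-2,E); sL=1, sR=25/37; mL=-12/37, mR=-49/74; mL+mR=-73/74 → advance -1; mR−mL=-25/74 → turn -1·90°
n=3: pose=(-5,-2,S); sL=200/369, sR=200/481; mL=-22400/177489, mR=-59300/177489; mL+mR=-81700/177489 → advance -1; mR−mL=-100/481 → turn -1·90°
n=4: pose=(-5,-1,W); sL=100/229, sR=20/37; mL=880/8473, mR=-1410/8473; mL+mR=-530/8473 → advance -1; mR−mL=-10/37 → turn -1·90°
n=5: pose=(-4,-1,N); sL=200/289, sR=40/37; mL=4160/10693, mR=-1620/10693; mL+mR=2540/10693 → advance +1; mR−mL=-20/37 → turn -1·90°
n=6: pose=(-4,0,E); sL=50/41, sR=50/61; mL=-1000/2501, mR=-2025/2501; mL+mR=-3025/2501 → advance -1; mR−mL=-25/61 → turn -1·90°

0 100/257 20/41 1040/10537 -1530/10537 -5 -3 W
1 8/13 200/221 64/221 -36/221 -4 -3 N
2 1 25/37 -12/37 -49/74 -4 -2 E
3 200/369 200/481 -22400/177489 -59300/177489 -5 -2 S
4 100/229 20/37 880/8473 -1410/8473 -5 -1 W
5 200/289 40/37 4160/10693 -1620/10693 -4 -1 N
6 50/41 50/61 -1000/2501 -2025/2501 -4 0 E
final -5 0 S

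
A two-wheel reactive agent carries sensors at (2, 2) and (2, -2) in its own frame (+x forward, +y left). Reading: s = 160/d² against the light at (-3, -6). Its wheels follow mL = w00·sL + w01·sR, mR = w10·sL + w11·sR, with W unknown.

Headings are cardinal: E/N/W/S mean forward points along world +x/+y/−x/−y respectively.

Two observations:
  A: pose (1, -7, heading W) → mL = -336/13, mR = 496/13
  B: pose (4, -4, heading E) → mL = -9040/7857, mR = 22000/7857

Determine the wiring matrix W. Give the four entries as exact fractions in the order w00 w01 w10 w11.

1/2 -1 1/2 1

obs A: pose=(1,-7,W) → sL=160/13, sR=32, mL=-336/13, mR=496/13
obs B: pose=(4,-4,E) → sL=160/97, sR=160/81, mL=-9040/7857, mR=22000/7857
sensor matrix S = [[160/13, 32], [160/97, 160/81]]; det S = -2908160/102141
solve [mL_A; mL_B] = S·[w00; w01] and [mR_A; mR_B] = S·[w10; w11]:
  w00 = 1/2, w01 = -1, w10 = 1/2, w11 = 1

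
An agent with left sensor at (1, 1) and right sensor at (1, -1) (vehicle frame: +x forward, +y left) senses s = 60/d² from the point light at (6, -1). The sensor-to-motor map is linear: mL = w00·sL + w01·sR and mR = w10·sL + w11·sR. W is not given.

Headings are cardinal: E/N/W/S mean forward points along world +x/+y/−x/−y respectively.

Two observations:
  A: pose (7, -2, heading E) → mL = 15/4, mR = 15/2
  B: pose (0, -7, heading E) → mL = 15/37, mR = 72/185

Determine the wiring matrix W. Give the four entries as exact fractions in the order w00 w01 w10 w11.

0 1/2 1 -1

obs A: pose=(7,-2,E) → sL=15, sR=15/2, mL=15/4, mR=15/2
obs B: pose=(0,-7,E) → sL=6/5, sR=30/37, mL=15/37, mR=72/185
sensor matrix S = [[15, 15/2], [6/5, 30/37]]; det S = 117/37
solve [mL_A; mL_B] = S·[w00; w01] and [mR_A; mR_B] = S·[w10; w11]:
  w00 = 0, w01 = 1/2, w10 = 1, w11 = -1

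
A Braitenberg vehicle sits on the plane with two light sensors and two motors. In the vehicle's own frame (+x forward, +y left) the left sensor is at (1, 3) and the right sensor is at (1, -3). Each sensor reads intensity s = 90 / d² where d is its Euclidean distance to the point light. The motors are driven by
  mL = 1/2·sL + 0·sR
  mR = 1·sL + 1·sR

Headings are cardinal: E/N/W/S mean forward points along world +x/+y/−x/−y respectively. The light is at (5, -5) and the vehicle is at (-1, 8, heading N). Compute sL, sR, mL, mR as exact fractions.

left sensor world pos  = (-4, 9); dL² = 277
right sensor world pos = (2, 9); dR² = 205
sL = 90/277 = 90/277
sR = 90/205 = 18/41
mL = 1/2·sL + 0·sR = 45/277
mR = 1·sL + 1·sR = 8676/11357

90/277 18/41 45/277 8676/11357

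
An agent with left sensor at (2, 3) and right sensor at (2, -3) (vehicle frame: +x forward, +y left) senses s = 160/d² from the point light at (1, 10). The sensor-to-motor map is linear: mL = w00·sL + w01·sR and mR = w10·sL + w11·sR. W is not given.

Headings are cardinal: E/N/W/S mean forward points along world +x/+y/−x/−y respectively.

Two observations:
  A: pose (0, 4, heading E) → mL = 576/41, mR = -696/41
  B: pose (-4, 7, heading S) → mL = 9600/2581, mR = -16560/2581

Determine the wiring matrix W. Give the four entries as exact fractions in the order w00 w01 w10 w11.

1 -1 -1 -1/2

obs A: pose=(0,4,E) → sL=16, sR=80/41, mL=576/41, mR=-696/41
obs B: pose=(-4,7,S) → sL=160/29, sR=160/89, mL=9600/2581, mR=-16560/2581
sensor matrix S = [[16, 80/41], [160/29, 160/89]]; det S = 1904640/105821
solve [mL_A; mL_B] = S·[w00; w01] and [mR_A; mR_B] = S·[w10; w11]:
  w00 = 1, w01 = -1, w10 = -1, w11 = -1/2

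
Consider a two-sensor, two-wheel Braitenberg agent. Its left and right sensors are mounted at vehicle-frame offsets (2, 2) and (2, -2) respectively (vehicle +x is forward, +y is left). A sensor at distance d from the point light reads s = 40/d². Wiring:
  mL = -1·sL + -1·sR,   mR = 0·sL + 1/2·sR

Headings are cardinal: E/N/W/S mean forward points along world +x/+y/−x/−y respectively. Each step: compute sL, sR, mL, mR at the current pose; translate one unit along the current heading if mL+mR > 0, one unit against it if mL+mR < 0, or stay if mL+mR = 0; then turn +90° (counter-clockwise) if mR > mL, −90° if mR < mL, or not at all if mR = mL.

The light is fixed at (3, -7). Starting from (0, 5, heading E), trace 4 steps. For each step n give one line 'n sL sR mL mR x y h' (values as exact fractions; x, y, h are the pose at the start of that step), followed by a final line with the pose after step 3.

n=0: pose=(0,5,E); sL=40/197, sR=40/101; mL=-11920/19897, mR=20/101; mL+mR=-7980/19897 → advance -1; mR−mL=15860/19897 → turn +1·90°
n=1: pose=(-1,5,N); sL=5/29, sR=1/5; mL=-54/145, mR=1/10; mL+mR=-79/290 → advance -1; mR−mL=137/290 → turn +1·90°
n=2: pose=(-1,4,W); sL=40/117, sR=8/41; mL=-2576/4797, mR=4/41; mL+mR=-2108/4797 → advance -1; mR−mL=3044/4797 → turn +1·90°
n=3: pose=(0,4,S); sL=20/41, sR=20/53; mL=-1880/2173, mR=10/53; mL+mR=-1470/2173 → advance -1; mR−mL=2290/2173 → turn +1·90°

0 40/197 40/101 -11920/19897 20/101 0 5 E
1 5/29 1/5 -54/145 1/10 -1 5 N
2 40/117 8/41 -2576/4797 4/41 -1 4 W
3 20/41 20/53 -1880/2173 10/53 0 4 S
final 0 5 E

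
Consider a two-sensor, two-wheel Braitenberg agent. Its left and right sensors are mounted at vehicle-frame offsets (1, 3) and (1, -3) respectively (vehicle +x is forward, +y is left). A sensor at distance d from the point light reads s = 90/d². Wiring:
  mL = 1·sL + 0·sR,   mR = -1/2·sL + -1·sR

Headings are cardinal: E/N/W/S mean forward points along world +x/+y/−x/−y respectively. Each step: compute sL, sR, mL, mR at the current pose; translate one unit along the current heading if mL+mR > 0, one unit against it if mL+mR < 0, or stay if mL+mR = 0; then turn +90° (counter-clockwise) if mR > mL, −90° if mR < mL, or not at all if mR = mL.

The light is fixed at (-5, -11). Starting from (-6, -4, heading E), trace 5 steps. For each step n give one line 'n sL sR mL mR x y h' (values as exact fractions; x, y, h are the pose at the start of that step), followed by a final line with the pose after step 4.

n=0: pose=(-6,-4,E); sL=9/10, sR=45/8; mL=9/10, mR=-243/40; mL+mR=-207/40 → advance -1; mR−mL=-279/40 → turn -1·90°
n=1: pose=(-7,-4,S); sL=90/37, sR=90/61; mL=90/37, mR=-6075/2257; mL+mR=-585/2257 → advance -1; mR−mL=-11565/2257 → turn -1·90°
n=2: pose=(-7,-3,W); sL=45/17, sR=9/13; mL=45/17, mR=-891/442; mL+mR=279/442 → advance +1; mR−mL=-2061/442 → turn -1·90°
n=3: pose=(-8,-3,N); sL=10/13, sR=10/9; mL=10/13, mR=-175/117; mL+mR=-85/117 → advance -1; mR−mL=-265/117 → turn -1·90°
n=4: pose=(-8,-4,E); sL=45/52, sR=9/2; mL=45/52, mR=-513/104; mL+mR=-423/104 → advance -1; mR−mL=-603/104 → turn -1·90°

0 9/10 45/8 9/10 -243/40 -6 -4 E
1 90/37 90/61 90/37 -6075/2257 -7 -4 S
2 45/17 9/13 45/17 -891/442 -7 -3 W
3 10/13 10/9 10/13 -175/117 -8 -3 N
4 45/52 9/2 45/52 -513/104 -8 -4 E
final -9 -4 S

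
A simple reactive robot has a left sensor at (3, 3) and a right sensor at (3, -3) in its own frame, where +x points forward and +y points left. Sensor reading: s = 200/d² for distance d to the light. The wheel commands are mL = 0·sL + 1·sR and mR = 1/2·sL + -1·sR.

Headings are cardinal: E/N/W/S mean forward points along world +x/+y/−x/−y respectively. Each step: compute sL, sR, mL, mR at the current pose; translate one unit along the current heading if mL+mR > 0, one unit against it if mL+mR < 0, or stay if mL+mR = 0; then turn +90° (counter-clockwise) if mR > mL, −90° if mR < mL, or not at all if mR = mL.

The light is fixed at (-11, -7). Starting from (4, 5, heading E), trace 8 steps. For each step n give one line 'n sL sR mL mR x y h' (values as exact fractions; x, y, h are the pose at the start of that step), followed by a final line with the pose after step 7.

0 200/549 40/81 40/81 -1540/4941 4 5 E
1 100/221 4/5 4/5 -634/1105 5 5 S
2 200/233 40/73 40/73 -2020/17009 5 4 W
3 10/17 5/13 5/13 -20/221 4 4 N
4 200/549 40/81 40/81 -1540/4941 4 5 E
5 100/221 4/5 4/5 -634/1105 5 5 S
6 200/233 40/73 40/73 -2020/17009 5 4 W
7 10/17 5/13 5/13 -20/221 4 4 N
final 4 5 E

n=0: pose=(4,5,E); sL=200/549, sR=40/81; mL=40/81, mR=-1540/4941; mL+mR=100/549 → advance +1; mR−mL=-3980/4941 → turn -1·90°
n=1: pose=(5,5,S); sL=100/221, sR=4/5; mL=4/5, mR=-634/1105; mL+mR=50/221 → advance +1; mR−mL=-1518/1105 → turn -1·90°
n=2: pose=(5,4,W); sL=200/233, sR=40/73; mL=40/73, mR=-2020/17009; mL+mR=100/233 → advance +1; mR−mL=-11340/17009 → turn -1·90°
n=3: pose=(4,4,N); sL=10/17, sR=5/13; mL=5/13, mR=-20/221; mL+mR=5/17 → advance +1; mR−mL=-105/221 → turn -1·90°
n=4: pose=(4,5,E); sL=200/549, sR=40/81; mL=40/81, mR=-1540/4941; mL+mR=100/549 → advance +1; mR−mL=-3980/4941 → turn -1·90°
n=5: pose=(5,5,S); sL=100/221, sR=4/5; mL=4/5, mR=-634/1105; mL+mR=50/221 → advance +1; mR−mL=-1518/1105 → turn -1·90°
n=6: pose=(5,4,W); sL=200/233, sR=40/73; mL=40/73, mR=-2020/17009; mL+mR=100/233 → advance +1; mR−mL=-11340/17009 → turn -1·90°
n=7: pose=(4,4,N); sL=10/17, sR=5/13; mL=5/13, mR=-20/221; mL+mR=5/17 → advance +1; mR−mL=-105/221 → turn -1·90°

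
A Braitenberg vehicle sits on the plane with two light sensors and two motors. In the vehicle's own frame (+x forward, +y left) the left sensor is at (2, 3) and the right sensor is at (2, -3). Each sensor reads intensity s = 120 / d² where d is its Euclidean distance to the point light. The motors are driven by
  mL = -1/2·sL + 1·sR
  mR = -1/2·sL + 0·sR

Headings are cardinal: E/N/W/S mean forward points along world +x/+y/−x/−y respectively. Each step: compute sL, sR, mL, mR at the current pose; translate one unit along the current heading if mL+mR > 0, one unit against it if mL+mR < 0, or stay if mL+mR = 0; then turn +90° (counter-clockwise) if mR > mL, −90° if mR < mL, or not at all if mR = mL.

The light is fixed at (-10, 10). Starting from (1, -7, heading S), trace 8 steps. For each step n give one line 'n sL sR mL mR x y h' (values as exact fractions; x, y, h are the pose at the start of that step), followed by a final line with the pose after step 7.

n=0: pose=(1,-7,S); sL=120/557, sR=24/85; mL=8268/47345, mR=-60/557; mL+mR=3168/47345 → advance +1; mR−mL=-24/85 → turn -1·90°
n=1: pose=(1,-8,W); sL=20/87, sR=20/51; mL=410/1479, mR=-10/87; mL+mR=80/493 → advance +1; mR−mL=-20/51 → turn -1·90°
n=2: pose=(0,-8,N); sL=24/61, sR=24/85; mL=444/5185, mR=-12/61; mL+mR=-576/5185 → advance -1; mR−mL=-24/85 → turn -1·90°
n=3: pose=(0,-9,E); sL=3/10, sR=30/157; mL=129/3140, mR=-3/20; mL+mR=-171/1570 → advance -1; mR−mL=-30/157 → turn -1·90°
n=4: pose=(-1,-9,S); sL=8/39, sR=40/159; mL=308/2067, mR=-4/39; mL+mR=32/689 → advance +1; mR−mL=-40/159 → turn -1·90°
n=5: pose=(-1,-10,W); sL=60/289, sR=60/169; mL=12270/48841, mR=-30/289; mL+mR=7200/48841 → advance +1; mR−mL=-60/169 → turn -1·90°
n=6: pose=(-2,-10,N); sL=120/349, sR=24/89; mL=3036/31061, mR=-60/349; mL+mR=-2304/31061 → advance -1; mR−mL=-24/89 → turn -1·90°
n=7: pose=(-2,-11,E); sL=15/53, sR=30/169; mL=645/17914, mR=-15/106; mL+mR=-945/8957 → advance -1; mR−mL=-30/169 → turn -1·90°

0 120/557 24/85 8268/47345 -60/557 1 -7 S
1 20/87 20/51 410/1479 -10/87 1 -8 W
2 24/61 24/85 444/5185 -12/61 0 -8 N
3 3/10 30/157 129/3140 -3/20 0 -9 E
4 8/39 40/159 308/2067 -4/39 -1 -9 S
5 60/289 60/169 12270/48841 -30/289 -1 -10 W
6 120/349 24/89 3036/31061 -60/349 -2 -10 N
7 15/53 30/169 645/17914 -15/106 -2 -11 E
final -3 -11 S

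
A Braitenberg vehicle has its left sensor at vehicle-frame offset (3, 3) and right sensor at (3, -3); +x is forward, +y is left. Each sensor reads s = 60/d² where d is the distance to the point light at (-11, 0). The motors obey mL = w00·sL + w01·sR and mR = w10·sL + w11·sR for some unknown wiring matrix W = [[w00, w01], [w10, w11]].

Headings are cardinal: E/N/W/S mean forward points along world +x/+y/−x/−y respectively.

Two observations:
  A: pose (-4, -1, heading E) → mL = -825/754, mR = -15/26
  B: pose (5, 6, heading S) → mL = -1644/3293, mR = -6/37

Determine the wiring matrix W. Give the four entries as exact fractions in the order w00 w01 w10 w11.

obs A: pose=(-4,-1,E) → sL=15/26, sR=15/29, mL=-825/754, mR=-15/26
obs B: pose=(5,6,S) → sL=6/37, sR=30/89, mL=-1644/3293, mR=-6/37
sensor matrix S = [[15/26, 15/29], [6/37, 30/89]]; det S = 137295/1241461
solve [mL_A; mL_B] = S·[w00; w01] and [mR_A; mR_B] = S·[w10; w11]:
  w00 = -1, w01 = -1, w10 = -1, w11 = 0

-1 -1 -1 0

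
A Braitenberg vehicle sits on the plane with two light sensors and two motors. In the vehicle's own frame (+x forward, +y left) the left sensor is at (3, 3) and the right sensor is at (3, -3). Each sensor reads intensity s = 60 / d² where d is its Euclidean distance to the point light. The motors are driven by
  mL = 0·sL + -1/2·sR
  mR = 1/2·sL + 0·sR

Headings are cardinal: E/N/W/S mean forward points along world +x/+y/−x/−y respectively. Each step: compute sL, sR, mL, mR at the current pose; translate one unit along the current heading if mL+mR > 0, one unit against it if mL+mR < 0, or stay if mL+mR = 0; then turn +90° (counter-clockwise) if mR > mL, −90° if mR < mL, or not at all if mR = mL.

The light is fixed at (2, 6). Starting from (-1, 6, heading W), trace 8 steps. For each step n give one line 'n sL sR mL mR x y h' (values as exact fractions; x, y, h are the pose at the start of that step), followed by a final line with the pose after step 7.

n=0: pose=(-1,6,W); sL=4/3, sR=4/3; mL=-2/3, mR=2/3; mL+mR=0 → advance +0; mR−mL=4/3 → turn +1·90°
n=1: pose=(-1,6,S); sL=20/3, sR=4/3; mL=-2/3, mR=10/3; mL+mR=8/3 → advance +1; mR−mL=4 → turn +1·90°
n=2: pose=(-1,5,E); sL=15, sR=15/4; mL=-15/8, mR=15/2; mL+mR=45/8 → advance +1; mR−mL=75/8 → turn +1·90°
n=3: pose=(0,5,N); sL=60/29, sR=12; mL=-6, mR=30/29; mL+mR=-144/29 → advance -1; mR−mL=204/29 → turn +1·90°
n=4: pose=(0,4,W); sL=6/5, sR=30/13; mL=-15/13, mR=3/5; mL+mR=-36/65 → advance -1; mR−mL=114/65 → turn +1·90°
n=5: pose=(1,4,S); sL=60/29, sR=60/41; mL=-30/41, mR=30/29; mL+mR=360/1189 → advance +1; mR−mL=2100/1189 → turn +1·90°
n=6: pose=(1,3,E); sL=15, sR=3/2; mL=-3/4, mR=15/2; mL+mR=27/4 → advance +1; mR−mL=33/4 → turn +1·90°
n=7: pose=(2,3,N); sL=20/3, sR=20/3; mL=-10/3, mR=10/3; mL+mR=0 → advance +0; mR−mL=20/3 → turn +1·90°

0 4/3 4/3 -2/3 2/3 -1 6 W
1 20/3 4/3 -2/3 10/3 -1 6 S
2 15 15/4 -15/8 15/2 -1 5 E
3 60/29 12 -6 30/29 0 5 N
4 6/5 30/13 -15/13 3/5 0 4 W
5 60/29 60/41 -30/41 30/29 1 4 S
6 15 3/2 -3/4 15/2 1 3 E
7 20/3 20/3 -10/3 10/3 2 3 N
final 2 3 W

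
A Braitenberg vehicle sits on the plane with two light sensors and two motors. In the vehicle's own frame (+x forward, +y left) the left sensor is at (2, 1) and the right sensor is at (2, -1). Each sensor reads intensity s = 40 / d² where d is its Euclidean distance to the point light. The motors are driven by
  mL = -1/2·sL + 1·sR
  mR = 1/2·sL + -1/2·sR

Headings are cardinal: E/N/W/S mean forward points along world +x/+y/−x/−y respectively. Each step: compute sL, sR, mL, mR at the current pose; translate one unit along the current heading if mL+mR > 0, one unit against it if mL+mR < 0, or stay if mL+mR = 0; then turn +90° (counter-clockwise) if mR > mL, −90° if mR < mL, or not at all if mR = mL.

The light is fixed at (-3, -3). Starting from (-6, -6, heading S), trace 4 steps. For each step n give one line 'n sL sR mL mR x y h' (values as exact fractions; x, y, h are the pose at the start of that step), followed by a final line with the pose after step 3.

0 40/29 40/41 340/1189 240/1189 -6 -6 S
1 4/5 20/17 66/85 -16/85 -6 -7 W
2 40/29 40/13 900/377 -320/377 -7 -7 N
3 5 2 -1/2 3/2 -7 -6 E
final -6 -6 N

n=0: pose=(-6,-6,S); sL=40/29, sR=40/41; mL=340/1189, mR=240/1189; mL+mR=20/41 → advance +1; mR−mL=-100/1189 → turn -1·90°
n=1: pose=(-6,-7,W); sL=4/5, sR=20/17; mL=66/85, mR=-16/85; mL+mR=10/17 → advance +1; mR−mL=-82/85 → turn -1·90°
n=2: pose=(-7,-7,N); sL=40/29, sR=40/13; mL=900/377, mR=-320/377; mL+mR=20/13 → advance +1; mR−mL=-1220/377 → turn -1·90°
n=3: pose=(-7,-6,E); sL=5, sR=2; mL=-1/2, mR=3/2; mL+mR=1 → advance +1; mR−mL=2 → turn +1·90°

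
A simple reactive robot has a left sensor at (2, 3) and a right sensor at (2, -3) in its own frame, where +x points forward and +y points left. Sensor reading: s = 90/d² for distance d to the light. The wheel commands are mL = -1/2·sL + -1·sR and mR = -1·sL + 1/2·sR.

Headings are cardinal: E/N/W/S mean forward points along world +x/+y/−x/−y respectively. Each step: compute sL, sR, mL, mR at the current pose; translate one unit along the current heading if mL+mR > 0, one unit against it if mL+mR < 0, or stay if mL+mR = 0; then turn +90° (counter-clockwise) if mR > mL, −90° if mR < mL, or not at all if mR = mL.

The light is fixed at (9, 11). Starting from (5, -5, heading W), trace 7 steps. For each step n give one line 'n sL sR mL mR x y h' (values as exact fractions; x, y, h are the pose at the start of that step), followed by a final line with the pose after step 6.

0 90/397 18/41 -8991/16277 -117/16277 5 -5 W
1 5/18 1/4 -7/18 -11/72 6 -5 S
2 18/29 18/65 -1107/1885 -909/1885 6 -4 E
3 45/109 9/17 -2727/3706 -549/3706 5 -4 N
4 90/397 18/41 -8991/16277 -117/16277 5 -5 W
5 5/18 1/4 -7/18 -11/72 6 -5 S
6 18/29 18/65 -1107/1885 -909/1885 6 -4 E
final 5 -4 N

n=0: pose=(5,-5,W); sL=90/397, sR=18/41; mL=-8991/16277, mR=-117/16277; mL+mR=-9108/16277 → advance -1; mR−mL=8874/16277 → turn +1·90°
n=1: pose=(6,-5,S); sL=5/18, sR=1/4; mL=-7/18, mR=-11/72; mL+mR=-13/24 → advance -1; mR−mL=17/72 → turn +1·90°
n=2: pose=(6,-4,E); sL=18/29, sR=18/65; mL=-1107/1885, mR=-909/1885; mL+mR=-2016/1885 → advance -1; mR−mL=198/1885 → turn +1·90°
n=3: pose=(5,-4,N); sL=45/109, sR=9/17; mL=-2727/3706, mR=-549/3706; mL+mR=-1638/1853 → advance -1; mR−mL=1089/1853 → turn +1·90°
n=4: pose=(5,-5,W); sL=90/397, sR=18/41; mL=-8991/16277, mR=-117/16277; mL+mR=-9108/16277 → advance -1; mR−mL=8874/16277 → turn +1·90°
n=5: pose=(6,-5,S); sL=5/18, sR=1/4; mL=-7/18, mR=-11/72; mL+mR=-13/24 → advance -1; mR−mL=17/72 → turn +1·90°
n=6: pose=(6,-4,E); sL=18/29, sR=18/65; mL=-1107/1885, mR=-909/1885; mL+mR=-2016/1885 → advance -1; mR−mL=198/1885 → turn +1·90°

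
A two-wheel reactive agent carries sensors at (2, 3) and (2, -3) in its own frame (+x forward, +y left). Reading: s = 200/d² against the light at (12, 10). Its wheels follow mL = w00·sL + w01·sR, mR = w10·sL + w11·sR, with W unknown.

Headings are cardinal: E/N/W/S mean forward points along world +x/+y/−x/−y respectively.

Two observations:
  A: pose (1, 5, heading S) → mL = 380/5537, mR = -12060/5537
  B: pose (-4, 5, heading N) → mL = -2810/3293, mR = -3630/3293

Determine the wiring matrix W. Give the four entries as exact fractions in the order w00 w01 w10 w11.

1/2 -1 -1 -1/2

obs A: pose=(1,5,S) → sL=200/113, sR=40/49, mL=380/5537, mR=-12060/5537
obs B: pose=(-4,5,N) → sL=20/37, sR=100/89, mL=-2810/3293, mR=-3630/3293
sensor matrix S = [[200/113, 40/49], [20/37, 100/89]]; det S = 28214400/18233341
solve [mL_A; mL_B] = S·[w00; w01] and [mR_A; mR_B] = S·[w10; w11]:
  w00 = 1/2, w01 = -1, w10 = -1, w11 = -1/2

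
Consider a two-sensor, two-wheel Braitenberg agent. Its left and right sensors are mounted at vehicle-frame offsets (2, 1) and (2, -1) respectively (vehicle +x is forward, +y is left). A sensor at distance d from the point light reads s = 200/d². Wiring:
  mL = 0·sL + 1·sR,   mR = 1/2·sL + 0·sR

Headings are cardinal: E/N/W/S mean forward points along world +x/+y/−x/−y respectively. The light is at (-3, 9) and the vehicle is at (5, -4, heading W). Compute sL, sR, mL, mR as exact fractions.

25/29 10/9 10/9 25/58

left sensor world pos  = (3, -5); dL² = 232
right sensor world pos = (3, -3); dR² = 180
sL = 200/232 = 25/29
sR = 200/180 = 10/9
mL = 0·sL + 1·sR = 10/9
mR = 1/2·sL + 0·sR = 25/58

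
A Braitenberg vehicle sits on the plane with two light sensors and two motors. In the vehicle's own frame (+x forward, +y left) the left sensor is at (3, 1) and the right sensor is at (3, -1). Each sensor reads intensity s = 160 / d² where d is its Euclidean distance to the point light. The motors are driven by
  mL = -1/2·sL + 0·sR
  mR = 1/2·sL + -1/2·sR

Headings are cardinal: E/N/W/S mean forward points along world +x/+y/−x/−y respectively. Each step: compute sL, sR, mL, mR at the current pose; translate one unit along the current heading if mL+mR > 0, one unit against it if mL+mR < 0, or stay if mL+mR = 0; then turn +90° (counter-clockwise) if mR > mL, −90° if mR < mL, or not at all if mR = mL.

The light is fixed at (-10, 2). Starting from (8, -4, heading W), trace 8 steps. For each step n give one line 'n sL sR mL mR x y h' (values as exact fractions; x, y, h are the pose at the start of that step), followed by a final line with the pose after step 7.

n=0: pose=(8,-4,W); sL=80/137, sR=16/25; mL=-40/137, mR=-96/3425; mL+mR=-8/25 → advance -1; mR−mL=904/3425 → turn +1·90°
n=1: pose=(9,-4,S); sL=160/481, sR=32/81; mL=-80/481, mR=-1216/38961; mL+mR=-16/81 → advance -1; mR−mL=5264/38961 → turn +1·90°
n=2: pose=(9,-3,E); sL=8/25, sR=4/13; mL=-4/25, mR=2/325; mL+mR=-2/13 → advance -1; mR−mL=54/325 → turn +1·90°
n=3: pose=(8,-3,N); sL=160/293, sR=32/73; mL=-80/293, mR=1152/21389; mL+mR=-16/73 → advance -1; mR−mL=6992/21389 → turn +1·90°
n=4: pose=(8,-4,W); sL=80/137, sR=16/25; mL=-40/137, mR=-96/3425; mL+mR=-8/25 → advance -1; mR−mL=904/3425 → turn +1·90°
n=5: pose=(9,-4,S); sL=160/481, sR=32/81; mL=-80/481, mR=-1216/38961; mL+mR=-16/81 → advance -1; mR−mL=5264/38961 → turn +1·90°
n=6: pose=(9,-3,E); sL=8/25, sR=4/13; mL=-4/25, mR=2/325; mL+mR=-2/13 → advance -1; mR−mL=54/325 → turn +1·90°
n=7: pose=(8,-3,N); sL=160/293, sR=32/73; mL=-80/293, mR=1152/21389; mL+mR=-16/73 → advance -1; mR−mL=6992/21389 → turn +1·90°

0 80/137 16/25 -40/137 -96/3425 8 -4 W
1 160/481 32/81 -80/481 -1216/38961 9 -4 S
2 8/25 4/13 -4/25 2/325 9 -3 E
3 160/293 32/73 -80/293 1152/21389 8 -3 N
4 80/137 16/25 -40/137 -96/3425 8 -4 W
5 160/481 32/81 -80/481 -1216/38961 9 -4 S
6 8/25 4/13 -4/25 2/325 9 -3 E
7 160/293 32/73 -80/293 1152/21389 8 -3 N
final 8 -4 W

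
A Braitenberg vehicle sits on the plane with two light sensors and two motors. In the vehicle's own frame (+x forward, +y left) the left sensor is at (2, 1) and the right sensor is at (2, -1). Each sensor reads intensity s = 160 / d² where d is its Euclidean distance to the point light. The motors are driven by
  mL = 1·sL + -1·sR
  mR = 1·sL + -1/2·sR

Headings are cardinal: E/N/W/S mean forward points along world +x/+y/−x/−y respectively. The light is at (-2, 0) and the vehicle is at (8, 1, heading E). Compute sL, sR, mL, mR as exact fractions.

40/37 10/9 -10/333 175/333

left sensor world pos  = (10, 2); dL² = 148
right sensor world pos = (10, 0); dR² = 144
sL = 160/148 = 40/37
sR = 160/144 = 10/9
mL = 1·sL + -1·sR = -10/333
mR = 1·sL + -1/2·sR = 175/333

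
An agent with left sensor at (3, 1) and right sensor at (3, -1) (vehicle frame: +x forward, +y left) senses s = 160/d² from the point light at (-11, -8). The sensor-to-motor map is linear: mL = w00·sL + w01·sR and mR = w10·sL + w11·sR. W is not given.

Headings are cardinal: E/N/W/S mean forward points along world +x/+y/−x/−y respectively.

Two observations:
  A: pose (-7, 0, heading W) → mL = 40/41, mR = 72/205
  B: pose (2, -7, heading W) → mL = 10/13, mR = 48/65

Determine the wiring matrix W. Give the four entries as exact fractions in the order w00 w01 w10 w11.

obs A: pose=(-7,0,W) → sL=16/5, sR=80/41, mL=40/41, mR=72/205
obs B: pose=(2,-7,W) → sL=8/5, sR=20/13, mL=10/13, mR=48/65
sensor matrix S = [[16/5, 80/41], [8/5, 20/13]]; det S = 960/533
solve [mL_A; mL_B] = S·[w00; w01] and [mR_A; mR_B] = S·[w10; w11]:
  w00 = 0, w01 = 1/2, w10 = -1/2, w11 = 1

0 1/2 -1/2 1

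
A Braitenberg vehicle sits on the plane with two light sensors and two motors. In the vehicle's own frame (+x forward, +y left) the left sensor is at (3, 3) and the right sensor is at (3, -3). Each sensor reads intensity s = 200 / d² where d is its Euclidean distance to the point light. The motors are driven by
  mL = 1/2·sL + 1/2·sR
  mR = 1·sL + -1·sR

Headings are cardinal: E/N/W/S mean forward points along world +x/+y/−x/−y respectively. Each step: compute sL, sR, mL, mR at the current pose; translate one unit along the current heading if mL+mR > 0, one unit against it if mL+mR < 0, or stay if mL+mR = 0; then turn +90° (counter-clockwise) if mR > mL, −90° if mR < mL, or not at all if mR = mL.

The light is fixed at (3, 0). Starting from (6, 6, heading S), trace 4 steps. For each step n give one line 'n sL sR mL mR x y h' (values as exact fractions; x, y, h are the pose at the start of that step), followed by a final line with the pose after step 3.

n=0: pose=(6,6,S); sL=40/9, sR=200/9; mL=40/3, mR=-160/9; mL+mR=-40/9 → advance -1; mR−mL=-280/9 → turn -1·90°
n=1: pose=(6,7,W); sL=25/2, sR=2; mL=29/4, mR=21/2; mL+mR=71/4 → advance +1; mR−mL=13/4 → turn +1·90°
n=2: pose=(5,7,S); sL=200/41, sR=200/17; mL=5800/697, mR=-4800/697; mL+mR=1000/697 → advance +1; mR−mL=-10600/697 → turn -1·90°
n=3: pose=(5,6,W); sL=20, sR=100/41; mL=460/41, mR=720/41; mL+mR=1180/41 → advance +1; mR−mL=260/41 → turn +1·90°

0 40/9 200/9 40/3 -160/9 6 6 S
1 25/2 2 29/4 21/2 6 7 W
2 200/41 200/17 5800/697 -4800/697 5 7 S
3 20 100/41 460/41 720/41 5 6 W
final 4 6 S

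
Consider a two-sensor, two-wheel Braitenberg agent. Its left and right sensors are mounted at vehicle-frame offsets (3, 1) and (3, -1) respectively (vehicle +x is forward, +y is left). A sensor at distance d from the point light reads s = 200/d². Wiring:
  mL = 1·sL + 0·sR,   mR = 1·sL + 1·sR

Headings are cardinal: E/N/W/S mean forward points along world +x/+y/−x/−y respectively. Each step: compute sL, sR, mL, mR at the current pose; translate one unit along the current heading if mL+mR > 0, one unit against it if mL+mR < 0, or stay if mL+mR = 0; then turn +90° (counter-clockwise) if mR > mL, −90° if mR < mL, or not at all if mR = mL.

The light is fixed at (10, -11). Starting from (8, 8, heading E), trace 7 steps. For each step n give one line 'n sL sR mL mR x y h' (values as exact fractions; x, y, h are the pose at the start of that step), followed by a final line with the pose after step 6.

n=0: pose=(8,8,E); sL=200/401, sR=8/13; mL=200/401, mR=5808/5213; mL+mR=8408/5213 → advance +1; mR−mL=8/13 → turn +1·90°
n=1: pose=(9,8,N); sL=25/61, sR=50/121; mL=25/61, mR=6075/7381; mL+mR=9100/7381 → advance +1; mR−mL=50/121 → turn +1·90°
n=2: pose=(9,9,W); sL=200/377, sR=200/457; mL=200/377, mR=166800/172289; mL+mR=258200/172289 → advance +1; mR−mL=200/457 → turn +1·90°
n=3: pose=(8,9,S); sL=20/29, sR=100/149; mL=20/29, mR=5880/4321; mL+mR=8860/4321 → advance +1; mR−mL=100/149 → turn +1·90°
n=4: pose=(8,8,E); sL=200/401, sR=8/13; mL=200/401, mR=5808/5213; mL+mR=8408/5213 → advance +1; mR−mL=8/13 → turn +1·90°
n=5: pose=(9,8,N); sL=25/61, sR=50/121; mL=25/61, mR=6075/7381; mL+mR=9100/7381 → advance +1; mR−mL=50/121 → turn +1·90°
n=6: pose=(9,9,W); sL=200/377, sR=200/457; mL=200/377, mR=166800/172289; mL+mR=258200/172289 → advance +1; mR−mL=200/457 → turn +1·90°

0 200/401 8/13 200/401 5808/5213 8 8 E
1 25/61 50/121 25/61 6075/7381 9 8 N
2 200/377 200/457 200/377 166800/172289 9 9 W
3 20/29 100/149 20/29 5880/4321 8 9 S
4 200/401 8/13 200/401 5808/5213 8 8 E
5 25/61 50/121 25/61 6075/7381 9 8 N
6 200/377 200/457 200/377 166800/172289 9 9 W
final 8 9 S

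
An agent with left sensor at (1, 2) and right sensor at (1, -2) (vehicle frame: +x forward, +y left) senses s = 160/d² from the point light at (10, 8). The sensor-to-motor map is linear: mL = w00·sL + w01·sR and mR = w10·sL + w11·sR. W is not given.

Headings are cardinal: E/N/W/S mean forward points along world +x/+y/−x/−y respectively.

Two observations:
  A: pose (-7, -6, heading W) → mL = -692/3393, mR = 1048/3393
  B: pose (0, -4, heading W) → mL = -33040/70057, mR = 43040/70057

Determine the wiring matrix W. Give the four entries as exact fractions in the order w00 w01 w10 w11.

obs A: pose=(-7,-6,W) → sL=8/29, sR=40/117, mL=-692/3393, mR=1048/3393
obs B: pose=(0,-4,W) → sL=160/317, sR=160/221, mL=-33040/70057, mR=43040/70057
sensor matrix S = [[8/29, 40/117], [160/317, 160/221]]; det S = 496640/18284877
solve [mL_A; mL_B] = S·[w00; w01] and [mR_A; mR_B] = S·[w10; w11]:
  w00 = 1/2, w01 = -1, w10 = 1/2, w11 = 1/2

1/2 -1 1/2 1/2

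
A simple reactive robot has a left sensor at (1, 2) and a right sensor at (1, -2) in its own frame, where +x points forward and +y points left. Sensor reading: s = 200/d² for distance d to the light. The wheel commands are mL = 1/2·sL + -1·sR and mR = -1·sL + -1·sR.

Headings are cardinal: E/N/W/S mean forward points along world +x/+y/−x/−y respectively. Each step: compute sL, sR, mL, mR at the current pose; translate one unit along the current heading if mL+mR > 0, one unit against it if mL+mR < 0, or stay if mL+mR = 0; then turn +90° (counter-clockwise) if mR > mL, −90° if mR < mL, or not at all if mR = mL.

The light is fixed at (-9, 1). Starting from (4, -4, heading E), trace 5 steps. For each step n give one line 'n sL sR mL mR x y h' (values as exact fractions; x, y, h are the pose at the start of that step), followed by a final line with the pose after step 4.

0 40/41 40/49 -660/2009 -3600/2009 4 -4 E
1 25/29 25/17 -1025/986 -1150/493 3 -4 S
2 200/157 8/5 -756/785 -2256/785 3 -3 W
3 20/13 100/117 -10/117 -280/117 4 -3 N
4 40/41 40/49 -660/2009 -3600/2009 4 -4 E
final 3 -4 S

n=0: pose=(4,-4,E); sL=40/41, sR=40/49; mL=-660/2009, mR=-3600/2009; mL+mR=-4260/2009 → advance -1; mR−mL=-60/41 → turn -1·90°
n=1: pose=(3,-4,S); sL=25/29, sR=25/17; mL=-1025/986, mR=-1150/493; mL+mR=-3325/986 → advance -1; mR−mL=-75/58 → turn -1·90°
n=2: pose=(3,-3,W); sL=200/157, sR=8/5; mL=-756/785, mR=-2256/785; mL+mR=-3012/785 → advance -1; mR−mL=-300/157 → turn -1·90°
n=3: pose=(4,-3,N); sL=20/13, sR=100/117; mL=-10/117, mR=-280/117; mL+mR=-290/117 → advance -1; mR−mL=-30/13 → turn -1·90°
n=4: pose=(4,-4,E); sL=40/41, sR=40/49; mL=-660/2009, mR=-3600/2009; mL+mR=-4260/2009 → advance -1; mR−mL=-60/41 → turn -1·90°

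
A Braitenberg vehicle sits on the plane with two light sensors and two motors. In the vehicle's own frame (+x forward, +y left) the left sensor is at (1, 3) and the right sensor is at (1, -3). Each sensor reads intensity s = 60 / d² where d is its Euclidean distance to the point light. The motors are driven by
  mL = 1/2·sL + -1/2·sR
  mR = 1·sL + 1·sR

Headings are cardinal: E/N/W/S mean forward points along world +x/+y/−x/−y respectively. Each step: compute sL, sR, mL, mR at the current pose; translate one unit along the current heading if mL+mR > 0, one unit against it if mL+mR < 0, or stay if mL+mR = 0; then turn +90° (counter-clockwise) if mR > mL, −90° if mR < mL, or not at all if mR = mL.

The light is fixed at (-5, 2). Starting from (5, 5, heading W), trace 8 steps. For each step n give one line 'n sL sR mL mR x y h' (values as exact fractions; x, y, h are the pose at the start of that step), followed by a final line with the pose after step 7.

n=0: pose=(5,5,W); sL=20/27, sR=20/39; mL=40/351, mR=440/351; mL+mR=160/117 → advance +1; mR−mL=400/351 → turn +1·90°
n=1: pose=(4,5,S); sL=15/37, sR=3/2; mL=-81/148, mR=141/74; mL+mR=201/148 → advance +1; mR−mL=363/148 → turn +1·90°
n=2: pose=(4,4,E); sL=12/25, sR=60/101; mL=-144/2525, mR=2712/2525; mL+mR=2568/2525 → advance +1; mR−mL=2856/2525 → turn +1·90°
n=3: pose=(5,4,N); sL=30/29, sR=30/89; mL=900/2581, mR=3540/2581; mL+mR=4440/2581 → advance +1; mR−mL=2640/2581 → turn +1·90°
n=4: pose=(5,5,W); sL=20/27, sR=20/39; mL=40/351, mR=440/351; mL+mR=160/117 → advance +1; mR−mL=400/351 → turn +1·90°
n=5: pose=(4,5,S); sL=15/37, sR=3/2; mL=-81/148, mR=141/74; mL+mR=201/148 → advance +1; mR−mL=363/148 → turn +1·90°
n=6: pose=(4,4,E); sL=12/25, sR=60/101; mL=-144/2525, mR=2712/2525; mL+mR=2568/2525 → advance +1; mR−mL=2856/2525 → turn +1·90°
n=7: pose=(5,4,N); sL=30/29, sR=30/89; mL=900/2581, mR=3540/2581; mL+mR=4440/2581 → advance +1; mR−mL=2640/2581 → turn +1·90°

0 20/27 20/39 40/351 440/351 5 5 W
1 15/37 3/2 -81/148 141/74 4 5 S
2 12/25 60/101 -144/2525 2712/2525 4 4 E
3 30/29 30/89 900/2581 3540/2581 5 4 N
4 20/27 20/39 40/351 440/351 5 5 W
5 15/37 3/2 -81/148 141/74 4 5 S
6 12/25 60/101 -144/2525 2712/2525 4 4 E
7 30/29 30/89 900/2581 3540/2581 5 4 N
final 5 5 W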